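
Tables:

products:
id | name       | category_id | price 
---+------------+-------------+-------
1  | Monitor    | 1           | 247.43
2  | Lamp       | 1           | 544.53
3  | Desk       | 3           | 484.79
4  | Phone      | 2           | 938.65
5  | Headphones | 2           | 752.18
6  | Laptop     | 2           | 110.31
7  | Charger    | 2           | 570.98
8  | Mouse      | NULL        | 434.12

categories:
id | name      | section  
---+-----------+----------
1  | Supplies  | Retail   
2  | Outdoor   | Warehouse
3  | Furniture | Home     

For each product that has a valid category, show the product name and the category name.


INNER JOIN keeps only products rows whose category_id matches an id in categories. Walk through each product:
  - product 1 (Monitor): category_id=1 -> matches Supplies
  - product 2 (Lamp): category_id=1 -> matches Supplies
  - product 3 (Desk): category_id=3 -> matches Furniture
  - product 4 (Phone): category_id=2 -> matches Outdoor
  - product 5 (Headphones): category_id=2 -> matches Outdoor
  - product 6 (Laptop): category_id=2 -> matches Outdoor
  - product 7 (Charger): category_id=2 -> matches Outdoor
  - product 8 (Mouse): category_id=NULL, no match -> dropped
So 1 of 8 rows is dropped.

SQL:
SELECT a.name, b.name AS category
FROM products a
INNER JOIN categories b ON a.category_id = b.id

Result:
name       | category 
-----------+----------
Monitor    | Supplies 
Lamp       | Supplies 
Desk       | Furniture
Phone      | Outdoor  
Headphones | Outdoor  
Laptop     | Outdoor  
Charger    | Outdoor  


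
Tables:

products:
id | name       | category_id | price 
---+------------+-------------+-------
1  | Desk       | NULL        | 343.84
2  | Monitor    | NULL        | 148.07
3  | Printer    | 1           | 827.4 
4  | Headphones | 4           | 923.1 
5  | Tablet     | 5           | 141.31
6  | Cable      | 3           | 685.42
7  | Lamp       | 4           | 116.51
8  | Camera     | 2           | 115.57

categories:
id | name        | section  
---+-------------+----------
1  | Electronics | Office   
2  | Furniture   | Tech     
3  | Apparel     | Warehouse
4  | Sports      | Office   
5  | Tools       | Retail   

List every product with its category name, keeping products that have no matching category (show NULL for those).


LEFT JOIN keeps every row from products (the left table); where category_id has no match in categories, the category columns become NULL. Walk through each product:
  - product 1 (Desk): category_id=NULL, no match -> kept with NULL
  - product 2 (Monitor): category_id=NULL, no match -> kept with NULL
  - product 3 (Printer): category_id=1 -> matches Electronics
  - product 4 (Headphones): category_id=4 -> matches Sports
  - product 5 (Tablet): category_id=5 -> matches Tools
  - product 6 (Cable): category_id=3 -> matches Apparel
  - product 7 (Lamp): category_id=4 -> matches Sports
  - product 8 (Camera): category_id=2 -> matches Furniture
All 8 rows appear; 2 have NULL category.

SQL:
SELECT a.name, b.name AS category
FROM products a
LEFT JOIN categories b ON a.category_id = b.id

Result:
name       | category   
-----------+------------
Desk       | NULL       
Monitor    | NULL       
Printer    | Electronics
Headphones | Sports     
Tablet     | Tools      
Cable      | Apparel    
Lamp       | Sports     
Camera     | Furniture  


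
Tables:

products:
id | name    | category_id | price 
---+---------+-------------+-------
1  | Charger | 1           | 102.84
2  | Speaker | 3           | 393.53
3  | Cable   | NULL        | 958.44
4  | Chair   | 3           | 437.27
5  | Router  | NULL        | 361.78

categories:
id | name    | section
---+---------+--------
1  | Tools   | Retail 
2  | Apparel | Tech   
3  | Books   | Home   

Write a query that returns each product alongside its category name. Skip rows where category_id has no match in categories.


INNER JOIN keeps only products rows whose category_id matches an id in categories. Walk through each product:
  - product 1 (Charger): category_id=1 -> matches Tools
  - product 2 (Speaker): category_id=3 -> matches Books
  - product 3 (Cable): category_id=NULL, no match -> dropped
  - product 4 (Chair): category_id=3 -> matches Books
  - product 5 (Router): category_id=NULL, no match -> dropped
So 2 of 5 rows are dropped.

SQL:
SELECT a.name, b.name AS category
FROM products a
INNER JOIN categories b ON a.category_id = b.id

Result:
name    | category
--------+---------
Charger | Tools   
Speaker | Books   
Chair   | Books   


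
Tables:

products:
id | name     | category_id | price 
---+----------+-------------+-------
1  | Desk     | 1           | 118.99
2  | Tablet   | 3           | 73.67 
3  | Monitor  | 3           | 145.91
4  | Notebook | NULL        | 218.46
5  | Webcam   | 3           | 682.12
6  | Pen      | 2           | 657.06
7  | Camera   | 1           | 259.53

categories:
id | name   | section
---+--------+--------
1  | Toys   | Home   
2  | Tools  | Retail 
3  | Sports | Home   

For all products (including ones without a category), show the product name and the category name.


LEFT JOIN keeps every row from products (the left table); where category_id has no match in categories, the category columns become NULL. Walk through each product:
  - product 1 (Desk): category_id=1 -> matches Toys
  - product 2 (Tablet): category_id=3 -> matches Sports
  - product 3 (Monitor): category_id=3 -> matches Sports
  - product 4 (Notebook): category_id=NULL, no match -> kept with NULL
  - product 5 (Webcam): category_id=3 -> matches Sports
  - product 6 (Pen): category_id=2 -> matches Tools
  - product 7 (Camera): category_id=1 -> matches Toys
All 7 rows appear; 1 has NULL category.

SQL:
SELECT a.name, b.name AS category
FROM products a
LEFT JOIN categories b ON a.category_id = b.id

Result:
name     | category
---------+---------
Desk     | Toys    
Tablet   | Sports  
Monitor  | Sports  
Notebook | NULL    
Webcam   | Sports  
Pen      | Tools   
Camera   | Toys    


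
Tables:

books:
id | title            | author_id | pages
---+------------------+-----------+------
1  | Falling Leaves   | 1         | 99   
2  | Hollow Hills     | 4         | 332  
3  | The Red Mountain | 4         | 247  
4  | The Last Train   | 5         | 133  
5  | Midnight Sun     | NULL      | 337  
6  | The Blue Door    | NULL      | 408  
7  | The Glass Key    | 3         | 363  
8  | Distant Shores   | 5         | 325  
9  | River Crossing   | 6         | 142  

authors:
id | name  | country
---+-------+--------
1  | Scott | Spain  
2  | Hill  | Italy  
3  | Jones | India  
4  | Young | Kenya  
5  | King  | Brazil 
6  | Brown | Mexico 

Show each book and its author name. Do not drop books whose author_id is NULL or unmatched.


LEFT JOIN keeps every row from books (the left table); where author_id has no match in authors, the author columns become NULL. Walk through each book:
  - book 1 (Falling Leaves): author_id=1 -> matches Scott
  - book 2 (Hollow Hills): author_id=4 -> matches Young
  - book 3 (The Red Mountain): author_id=4 -> matches Young
  - book 4 (The Last Train): author_id=5 -> matches King
  - book 5 (Midnight Sun): author_id=NULL, no match -> kept with NULL
  - book 6 (The Blue Door): author_id=NULL, no match -> kept with NULL
  - book 7 (The Glass Key): author_id=3 -> matches Jones
  - book 8 (Distant Shores): author_id=5 -> matches King
  - book 9 (River Crossing): author_id=6 -> matches Brown
All 9 rows appear; 2 have NULL author.

SQL:
SELECT a.title, b.name AS author
FROM books a
LEFT JOIN authors b ON a.author_id = b.id

Result:
title            | author
-----------------+-------
Falling Leaves   | Scott 
Hollow Hills     | Young 
The Red Mountain | Young 
The Last Train   | King  
Midnight Sun     | NULL  
The Blue Door    | NULL  
The Glass Key    | Jones 
Distant Shores   | King  
River Crossing   | Brown 


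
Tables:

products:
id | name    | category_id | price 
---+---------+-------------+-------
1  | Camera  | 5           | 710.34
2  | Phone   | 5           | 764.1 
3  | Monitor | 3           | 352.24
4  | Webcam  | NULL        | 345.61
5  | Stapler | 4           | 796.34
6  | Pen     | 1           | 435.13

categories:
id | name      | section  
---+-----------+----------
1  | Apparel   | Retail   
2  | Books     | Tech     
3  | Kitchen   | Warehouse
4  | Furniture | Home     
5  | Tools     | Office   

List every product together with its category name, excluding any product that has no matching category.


INNER JOIN keeps only products rows whose category_id matches an id in categories. Walk through each product:
  - product 1 (Camera): category_id=5 -> matches Tools
  - product 2 (Phone): category_id=5 -> matches Tools
  - product 3 (Monitor): category_id=3 -> matches Kitchen
  - product 4 (Webcam): category_id=NULL, no match -> dropped
  - product 5 (Stapler): category_id=4 -> matches Furniture
  - product 6 (Pen): category_id=1 -> matches Apparel
So 1 of 6 rows is dropped.

SQL:
SELECT a.name, b.name AS category
FROM products a
INNER JOIN categories b ON a.category_id = b.id

Result:
name    | category 
--------+----------
Camera  | Tools    
Phone   | Tools    
Monitor | Kitchen  
Stapler | Furniture
Pen     | Apparel  


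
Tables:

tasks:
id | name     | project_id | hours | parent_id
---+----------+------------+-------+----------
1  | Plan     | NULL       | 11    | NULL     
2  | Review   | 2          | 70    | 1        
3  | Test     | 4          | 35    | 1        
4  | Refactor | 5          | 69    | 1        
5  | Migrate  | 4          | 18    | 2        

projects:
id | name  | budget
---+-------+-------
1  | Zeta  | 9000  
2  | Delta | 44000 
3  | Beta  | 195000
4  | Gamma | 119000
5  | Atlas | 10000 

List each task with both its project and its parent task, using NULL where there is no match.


Two LEFT JOINs from the same base table tasks: one to projects via project_id, one to tasks itself via parent_id. Both are LEFT so every task is preserved.
Match against projects:
  - task 1 (Plan): project_id=NULL, no match -> kept with NULL
  - task 2 (Review): project_id=2 -> matches Delta
  - task 3 (Test): project_id=4 -> matches Gamma
  - task 4 (Refactor): project_id=5 -> matches Atlas
  - task 5 (Migrate): project_id=4 -> matches Gamma
Match against tasks (self):
  - task 1 (Plan): parent_id=NULL -> NULL
  - task 2 (Review): parent_id=1 -> Plan
  - task 3 (Test): parent_id=1 -> Plan
  - task 4 (Refactor): parent_id=1 -> Plan
  - task 5 (Migrate): parent_id=2 -> Review

SQL:
SELECT a.name, b.name AS project, c.name AS parent
FROM tasks a
LEFT JOIN projects b ON a.project_id = b.id
LEFT JOIN tasks c ON a.parent_id = c.id

Result:
name     | project | parent
---------+---------+-------
Plan     | NULL    | NULL  
Review   | Delta   | Plan  
Test     | Gamma   | Plan  
Refactor | Atlas   | Plan  
Migrate  | Gamma   | Review


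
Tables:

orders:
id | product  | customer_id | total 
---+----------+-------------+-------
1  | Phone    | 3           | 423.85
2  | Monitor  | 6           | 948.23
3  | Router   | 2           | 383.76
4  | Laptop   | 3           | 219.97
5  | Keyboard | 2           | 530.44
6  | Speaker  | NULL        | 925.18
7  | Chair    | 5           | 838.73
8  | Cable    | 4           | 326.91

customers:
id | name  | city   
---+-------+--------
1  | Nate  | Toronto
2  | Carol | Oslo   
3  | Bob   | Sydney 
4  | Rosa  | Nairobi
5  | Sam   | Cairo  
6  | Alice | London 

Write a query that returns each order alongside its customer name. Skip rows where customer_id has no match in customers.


INNER JOIN keeps only orders rows whose customer_id matches an id in customers. Walk through each order:
  - order 1 (Phone): customer_id=3 -> matches Bob
  - order 2 (Monitor): customer_id=6 -> matches Alice
  - order 3 (Router): customer_id=2 -> matches Carol
  - order 4 (Laptop): customer_id=3 -> matches Bob
  - order 5 (Keyboard): customer_id=2 -> matches Carol
  - order 6 (Speaker): customer_id=NULL, no match -> dropped
  - order 7 (Chair): customer_id=5 -> matches Sam
  - order 8 (Cable): customer_id=4 -> matches Rosa
So 1 of 8 rows is dropped.

SQL:
SELECT a.product, b.name AS customer
FROM orders a
INNER JOIN customers b ON a.customer_id = b.id

Result:
product  | customer
---------+---------
Phone    | Bob     
Monitor  | Alice   
Router   | Carol   
Laptop   | Bob     
Keyboard | Carol   
Chair    | Sam     
Cable    | Rosa    


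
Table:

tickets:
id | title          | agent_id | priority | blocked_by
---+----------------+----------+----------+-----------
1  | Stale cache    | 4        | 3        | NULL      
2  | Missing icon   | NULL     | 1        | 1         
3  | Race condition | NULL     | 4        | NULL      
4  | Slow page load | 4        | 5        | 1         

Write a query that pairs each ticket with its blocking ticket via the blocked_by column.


This is a self-join: tickets is joined to a second copy of itself, matching each row's blocked_by to another row's id. Use LEFT JOIN so rows with blocked_by=NULL are kept.
  - ticket 1 (Stale cache): blocked_by=NULL -> NULL
  - ticket 2 (Missing icon): blocked_by=1 -> Stale cache
  - ticket 3 (Race condition): blocked_by=NULL -> NULL
  - ticket 4 (Slow page load): blocked_by=1 -> Stale cache

SQL:
SELECT a.title AS item, b.title AS blocked_by
FROM tickets a
LEFT JOIN tickets b ON a.blocked_by = b.id

Result:
item           | blocked_by 
---------------+------------
Stale cache    | NULL       
Missing icon   | Stale cache
Race condition | NULL       
Slow page load | Stale cache


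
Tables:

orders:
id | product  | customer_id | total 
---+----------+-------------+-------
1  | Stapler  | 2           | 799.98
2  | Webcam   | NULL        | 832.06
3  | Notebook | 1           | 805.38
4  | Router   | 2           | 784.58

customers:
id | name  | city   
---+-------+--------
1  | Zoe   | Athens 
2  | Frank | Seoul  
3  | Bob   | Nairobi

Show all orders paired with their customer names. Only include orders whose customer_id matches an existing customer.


INNER JOIN keeps only orders rows whose customer_id matches an id in customers. Walk through each order:
  - order 1 (Stapler): customer_id=2 -> matches Frank
  - order 2 (Webcam): customer_id=NULL, no match -> dropped
  - order 3 (Notebook): customer_id=1 -> matches Zoe
  - order 4 (Router): customer_id=2 -> matches Frank
So 1 of 4 rows is dropped.

SQL:
SELECT a.product, b.name AS customer
FROM orders a
INNER JOIN customers b ON a.customer_id = b.id

Result:
product  | customer
---------+---------
Stapler  | Frank   
Notebook | Zoe     
Router   | Frank   


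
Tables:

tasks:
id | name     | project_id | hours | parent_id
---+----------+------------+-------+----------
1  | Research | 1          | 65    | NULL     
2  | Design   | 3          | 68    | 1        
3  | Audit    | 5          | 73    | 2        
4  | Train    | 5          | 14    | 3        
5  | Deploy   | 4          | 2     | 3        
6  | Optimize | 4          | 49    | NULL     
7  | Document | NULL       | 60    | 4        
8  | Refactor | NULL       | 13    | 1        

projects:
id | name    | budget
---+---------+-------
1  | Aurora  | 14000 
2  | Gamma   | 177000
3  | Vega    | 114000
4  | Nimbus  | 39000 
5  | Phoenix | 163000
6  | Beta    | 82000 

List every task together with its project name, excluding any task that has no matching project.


INNER JOIN keeps only tasks rows whose project_id matches an id in projects. Walk through each task:
  - task 1 (Research): project_id=1 -> matches Aurora
  - task 2 (Design): project_id=3 -> matches Vega
  - task 3 (Audit): project_id=5 -> matches Phoenix
  - task 4 (Train): project_id=5 -> matches Phoenix
  - task 5 (Deploy): project_id=4 -> matches Nimbus
  - task 6 (Optimize): project_id=4 -> matches Nimbus
  - task 7 (Document): project_id=NULL, no match -> dropped
  - task 8 (Refactor): project_id=NULL, no match -> dropped
So 2 of 8 rows are dropped.

SQL:
SELECT a.name, b.name AS project
FROM tasks a
INNER JOIN projects b ON a.project_id = b.id

Result:
name     | project
---------+--------
Research | Aurora 
Design   | Vega   
Audit    | Phoenix
Train    | Phoenix
Deploy   | Nimbus 
Optimize | Nimbus 


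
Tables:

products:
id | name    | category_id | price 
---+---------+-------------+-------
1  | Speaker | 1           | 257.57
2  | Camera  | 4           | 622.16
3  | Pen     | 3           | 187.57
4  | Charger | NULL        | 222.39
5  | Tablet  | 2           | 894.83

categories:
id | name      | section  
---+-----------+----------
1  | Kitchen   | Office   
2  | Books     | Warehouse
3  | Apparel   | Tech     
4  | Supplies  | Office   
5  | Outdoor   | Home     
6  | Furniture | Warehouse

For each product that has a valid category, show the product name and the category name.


INNER JOIN keeps only products rows whose category_id matches an id in categories. Walk through each product:
  - product 1 (Speaker): category_id=1 -> matches Kitchen
  - product 2 (Camera): category_id=4 -> matches Supplies
  - product 3 (Pen): category_id=3 -> matches Apparel
  - product 4 (Charger): category_id=NULL, no match -> dropped
  - product 5 (Tablet): category_id=2 -> matches Books
So 1 of 5 rows is dropped.

SQL:
SELECT a.name, b.name AS category
FROM products a
INNER JOIN categories b ON a.category_id = b.id

Result:
name    | category
--------+---------
Speaker | Kitchen 
Camera  | Supplies
Pen     | Apparel 
Tablet  | Books   


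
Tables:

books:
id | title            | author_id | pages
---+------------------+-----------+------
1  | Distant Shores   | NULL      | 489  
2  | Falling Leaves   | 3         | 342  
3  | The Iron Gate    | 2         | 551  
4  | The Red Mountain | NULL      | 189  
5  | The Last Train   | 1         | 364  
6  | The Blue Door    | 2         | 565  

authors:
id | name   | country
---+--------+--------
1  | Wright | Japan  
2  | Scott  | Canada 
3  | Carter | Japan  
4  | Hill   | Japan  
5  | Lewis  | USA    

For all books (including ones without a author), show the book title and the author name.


LEFT JOIN keeps every row from books (the left table); where author_id has no match in authors, the author columns become NULL. Walk through each book:
  - book 1 (Distant Shores): author_id=NULL, no match -> kept with NULL
  - book 2 (Falling Leaves): author_id=3 -> matches Carter
  - book 3 (The Iron Gate): author_id=2 -> matches Scott
  - book 4 (The Red Mountain): author_id=NULL, no match -> kept with NULL
  - book 5 (The Last Train): author_id=1 -> matches Wright
  - book 6 (The Blue Door): author_id=2 -> matches Scott
All 6 rows appear; 2 have NULL author.

SQL:
SELECT a.title, b.name AS author
FROM books a
LEFT JOIN authors b ON a.author_id = b.id

Result:
title            | author
-----------------+-------
Distant Shores   | NULL  
Falling Leaves   | Carter
The Iron Gate    | Scott 
The Red Mountain | NULL  
The Last Train   | Wright
The Blue Door    | Scott 


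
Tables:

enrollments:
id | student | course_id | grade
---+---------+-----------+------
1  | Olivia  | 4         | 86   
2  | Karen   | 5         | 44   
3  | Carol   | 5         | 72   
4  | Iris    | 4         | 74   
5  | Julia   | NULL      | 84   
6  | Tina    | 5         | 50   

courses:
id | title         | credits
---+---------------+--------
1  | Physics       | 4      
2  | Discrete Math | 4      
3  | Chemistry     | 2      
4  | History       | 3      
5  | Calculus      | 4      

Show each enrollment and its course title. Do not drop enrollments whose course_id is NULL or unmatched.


LEFT JOIN keeps every row from enrollments (the left table); where course_id has no match in courses, the course columns become NULL. Walk through each enrollment:
  - enrollment 1 (Olivia): course_id=4 -> matches History
  - enrollment 2 (Karen): course_id=5 -> matches Calculus
  - enrollment 3 (Carol): course_id=5 -> matches Calculus
  - enrollment 4 (Iris): course_id=4 -> matches History
  - enrollment 5 (Julia): course_id=NULL, no match -> kept with NULL
  - enrollment 6 (Tina): course_id=5 -> matches Calculus
All 6 rows appear; 1 has NULL course.

SQL:
SELECT a.student, b.title AS course
FROM enrollments a
LEFT JOIN courses b ON a.course_id = b.id

Result:
student | course  
--------+---------
Olivia  | History 
Karen   | Calculus
Carol   | Calculus
Iris    | History 
Julia   | NULL    
Tina    | Calculus


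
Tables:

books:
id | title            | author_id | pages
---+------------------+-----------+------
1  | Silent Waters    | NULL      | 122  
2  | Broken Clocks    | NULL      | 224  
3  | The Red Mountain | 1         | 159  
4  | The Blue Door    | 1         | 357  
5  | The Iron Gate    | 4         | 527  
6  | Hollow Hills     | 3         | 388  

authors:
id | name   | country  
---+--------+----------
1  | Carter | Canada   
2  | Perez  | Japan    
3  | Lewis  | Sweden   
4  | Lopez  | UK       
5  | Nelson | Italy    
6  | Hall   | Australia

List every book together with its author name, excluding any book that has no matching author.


INNER JOIN keeps only books rows whose author_id matches an id in authors. Walk through each book:
  - book 1 (Silent Waters): author_id=NULL, no match -> dropped
  - book 2 (Broken Clocks): author_id=NULL, no match -> dropped
  - book 3 (The Red Mountain): author_id=1 -> matches Carter
  - book 4 (The Blue Door): author_id=1 -> matches Carter
  - book 5 (The Iron Gate): author_id=4 -> matches Lopez
  - book 6 (Hollow Hills): author_id=3 -> matches Lewis
So 2 of 6 rows are dropped.

SQL:
SELECT a.title, b.name AS author
FROM books a
INNER JOIN authors b ON a.author_id = b.id

Result:
title            | author
-----------------+-------
The Red Mountain | Carter
The Blue Door    | Carter
The Iron Gate    | Lopez 
Hollow Hills     | Lewis 


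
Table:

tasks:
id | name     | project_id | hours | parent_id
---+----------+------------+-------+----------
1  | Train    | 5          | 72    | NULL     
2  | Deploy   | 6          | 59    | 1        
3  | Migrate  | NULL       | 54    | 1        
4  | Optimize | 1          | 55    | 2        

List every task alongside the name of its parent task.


This is a self-join: tasks is joined to a second copy of itself, matching each row's parent_id to another row's id. Use LEFT JOIN so rows with parent_id=NULL are kept.
  - task 1 (Train): parent_id=NULL -> NULL
  - task 2 (Deploy): parent_id=1 -> Train
  - task 3 (Migrate): parent_id=1 -> Train
  - task 4 (Optimize): parent_id=2 -> Deploy

SQL:
SELECT a.name AS item, b.name AS parent
FROM tasks a
LEFT JOIN tasks b ON a.parent_id = b.id

Result:
item     | parent
---------+-------
Train    | NULL  
Deploy   | Train 
Migrate  | Train 
Optimize | Deploy


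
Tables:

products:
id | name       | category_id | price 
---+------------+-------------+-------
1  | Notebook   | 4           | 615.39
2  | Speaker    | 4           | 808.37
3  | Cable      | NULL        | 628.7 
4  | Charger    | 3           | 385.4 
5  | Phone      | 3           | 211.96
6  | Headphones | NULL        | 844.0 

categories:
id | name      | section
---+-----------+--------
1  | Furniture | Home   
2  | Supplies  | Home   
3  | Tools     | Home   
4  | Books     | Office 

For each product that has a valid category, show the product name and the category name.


INNER JOIN keeps only products rows whose category_id matches an id in categories. Walk through each product:
  - product 1 (Notebook): category_id=4 -> matches Books
  - product 2 (Speaker): category_id=4 -> matches Books
  - product 3 (Cable): category_id=NULL, no match -> dropped
  - product 4 (Charger): category_id=3 -> matches Tools
  - product 5 (Phone): category_id=3 -> matches Tools
  - product 6 (Headphones): category_id=NULL, no match -> dropped
So 2 of 6 rows are dropped.

SQL:
SELECT a.name, b.name AS category
FROM products a
INNER JOIN categories b ON a.category_id = b.id

Result:
name     | category
---------+---------
Notebook | Books   
Speaker  | Books   
Charger  | Tools   
Phone    | Tools   


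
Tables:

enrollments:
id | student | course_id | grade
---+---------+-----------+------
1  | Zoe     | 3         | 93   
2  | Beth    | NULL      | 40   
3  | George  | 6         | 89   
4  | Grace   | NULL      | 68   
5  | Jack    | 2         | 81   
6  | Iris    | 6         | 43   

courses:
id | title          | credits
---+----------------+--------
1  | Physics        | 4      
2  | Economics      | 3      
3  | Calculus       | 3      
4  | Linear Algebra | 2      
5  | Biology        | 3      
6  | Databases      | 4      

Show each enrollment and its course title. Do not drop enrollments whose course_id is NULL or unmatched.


LEFT JOIN keeps every row from enrollments (the left table); where course_id has no match in courses, the course columns become NULL. Walk through each enrollment:
  - enrollment 1 (Zoe): course_id=3 -> matches Calculus
  - enrollment 2 (Beth): course_id=NULL, no match -> kept with NULL
  - enrollment 3 (George): course_id=6 -> matches Databases
  - enrollment 4 (Grace): course_id=NULL, no match -> kept with NULL
  - enrollment 5 (Jack): course_id=2 -> matches Economics
  - enrollment 6 (Iris): course_id=6 -> matches Databases
All 6 rows appear; 2 have NULL course.

SQL:
SELECT a.student, b.title AS course
FROM enrollments a
LEFT JOIN courses b ON a.course_id = b.id

Result:
student | course   
--------+----------
Zoe     | Calculus 
Beth    | NULL     
George  | Databases
Grace   | NULL     
Jack    | Economics
Iris    | Databases


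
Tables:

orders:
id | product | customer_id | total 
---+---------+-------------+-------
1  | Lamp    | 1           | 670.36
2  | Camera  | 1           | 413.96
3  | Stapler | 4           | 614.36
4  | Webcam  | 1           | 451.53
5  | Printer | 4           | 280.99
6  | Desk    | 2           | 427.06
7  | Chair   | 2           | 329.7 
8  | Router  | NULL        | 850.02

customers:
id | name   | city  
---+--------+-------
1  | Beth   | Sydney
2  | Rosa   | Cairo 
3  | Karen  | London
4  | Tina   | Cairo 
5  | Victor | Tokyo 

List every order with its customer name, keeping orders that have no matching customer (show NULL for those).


LEFT JOIN keeps every row from orders (the left table); where customer_id has no match in customers, the customer columns become NULL. Walk through each order:
  - order 1 (Lamp): customer_id=1 -> matches Beth
  - order 2 (Camera): customer_id=1 -> matches Beth
  - order 3 (Stapler): customer_id=4 -> matches Tina
  - order 4 (Webcam): customer_id=1 -> matches Beth
  - order 5 (Printer): customer_id=4 -> matches Tina
  - order 6 (Desk): customer_id=2 -> matches Rosa
  - order 7 (Chair): customer_id=2 -> matches Rosa
  - order 8 (Router): customer_id=NULL, no match -> kept with NULL
All 8 rows appear; 1 has NULL customer.

SQL:
SELECT a.product, b.name AS customer
FROM orders a
LEFT JOIN customers b ON a.customer_id = b.id

Result:
product | customer
--------+---------
Lamp    | Beth    
Camera  | Beth    
Stapler | Tina    
Webcam  | Beth    
Printer | Tina    
Desk    | Rosa    
Chair   | Rosa    
Router  | NULL    


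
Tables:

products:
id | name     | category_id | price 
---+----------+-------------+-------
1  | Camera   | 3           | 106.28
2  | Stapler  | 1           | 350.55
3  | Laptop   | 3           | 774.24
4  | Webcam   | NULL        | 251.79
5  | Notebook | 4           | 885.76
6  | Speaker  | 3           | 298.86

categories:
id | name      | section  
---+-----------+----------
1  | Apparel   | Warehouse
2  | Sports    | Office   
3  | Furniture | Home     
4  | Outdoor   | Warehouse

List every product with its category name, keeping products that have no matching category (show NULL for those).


LEFT JOIN keeps every row from products (the left table); where category_id has no match in categories, the category columns become NULL. Walk through each product:
  - product 1 (Camera): category_id=3 -> matches Furniture
  - product 2 (Stapler): category_id=1 -> matches Apparel
  - product 3 (Laptop): category_id=3 -> matches Furniture
  - product 4 (Webcam): category_id=NULL, no match -> kept with NULL
  - product 5 (Notebook): category_id=4 -> matches Outdoor
  - product 6 (Speaker): category_id=3 -> matches Furniture
All 6 rows appear; 1 has NULL category.

SQL:
SELECT a.name, b.name AS category
FROM products a
LEFT JOIN categories b ON a.category_id = b.id

Result:
name     | category 
---------+----------
Camera   | Furniture
Stapler  | Apparel  
Laptop   | Furniture
Webcam   | NULL     
Notebook | Outdoor  
Speaker  | Furniture


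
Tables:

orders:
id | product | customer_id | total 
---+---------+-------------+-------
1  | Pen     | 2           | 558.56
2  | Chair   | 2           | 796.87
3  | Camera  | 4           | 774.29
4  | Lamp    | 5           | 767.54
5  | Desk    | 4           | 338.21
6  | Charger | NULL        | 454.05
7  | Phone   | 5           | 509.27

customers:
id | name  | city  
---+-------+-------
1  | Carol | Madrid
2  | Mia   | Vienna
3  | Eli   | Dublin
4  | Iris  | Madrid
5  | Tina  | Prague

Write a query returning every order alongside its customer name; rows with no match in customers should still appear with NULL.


LEFT JOIN keeps every row from orders (the left table); where customer_id has no match in customers, the customer columns become NULL. Walk through each order:
  - order 1 (Pen): customer_id=2 -> matches Mia
  - order 2 (Chair): customer_id=2 -> matches Mia
  - order 3 (Camera): customer_id=4 -> matches Iris
  - order 4 (Lamp): customer_id=5 -> matches Tina
  - order 5 (Desk): customer_id=4 -> matches Iris
  - order 6 (Charger): customer_id=NULL, no match -> kept with NULL
  - order 7 (Phone): customer_id=5 -> matches Tina
All 7 rows appear; 1 has NULL customer.

SQL:
SELECT a.product, b.name AS customer
FROM orders a
LEFT JOIN customers b ON a.customer_id = b.id

Result:
product | customer
--------+---------
Pen     | Mia     
Chair   | Mia     
Camera  | Iris    
Lamp    | Tina    
Desk    | Iris    
Charger | NULL    
Phone   | Tina    


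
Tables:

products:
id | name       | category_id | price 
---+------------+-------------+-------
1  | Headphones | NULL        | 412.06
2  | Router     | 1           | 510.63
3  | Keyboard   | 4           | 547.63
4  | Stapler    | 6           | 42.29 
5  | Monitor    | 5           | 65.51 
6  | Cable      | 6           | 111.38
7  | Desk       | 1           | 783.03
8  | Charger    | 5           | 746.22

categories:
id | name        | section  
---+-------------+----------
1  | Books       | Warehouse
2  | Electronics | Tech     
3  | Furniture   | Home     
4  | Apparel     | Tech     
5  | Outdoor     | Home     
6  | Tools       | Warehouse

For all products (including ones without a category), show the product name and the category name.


LEFT JOIN keeps every row from products (the left table); where category_id has no match in categories, the category columns become NULL. Walk through each product:
  - product 1 (Headphones): category_id=NULL, no match -> kept with NULL
  - product 2 (Router): category_id=1 -> matches Books
  - product 3 (Keyboard): category_id=4 -> matches Apparel
  - product 4 (Stapler): category_id=6 -> matches Tools
  - product 5 (Monitor): category_id=5 -> matches Outdoor
  - product 6 (Cable): category_id=6 -> matches Tools
  - product 7 (Desk): category_id=1 -> matches Books
  - product 8 (Charger): category_id=5 -> matches Outdoor
All 8 rows appear; 1 has NULL category.

SQL:
SELECT a.name, b.name AS category
FROM products a
LEFT JOIN categories b ON a.category_id = b.id

Result:
name       | category
-----------+---------
Headphones | NULL    
Router     | Books   
Keyboard   | Apparel 
Stapler    | Tools   
Monitor    | Outdoor 
Cable      | Tools   
Desk       | Books   
Charger    | Outdoor 


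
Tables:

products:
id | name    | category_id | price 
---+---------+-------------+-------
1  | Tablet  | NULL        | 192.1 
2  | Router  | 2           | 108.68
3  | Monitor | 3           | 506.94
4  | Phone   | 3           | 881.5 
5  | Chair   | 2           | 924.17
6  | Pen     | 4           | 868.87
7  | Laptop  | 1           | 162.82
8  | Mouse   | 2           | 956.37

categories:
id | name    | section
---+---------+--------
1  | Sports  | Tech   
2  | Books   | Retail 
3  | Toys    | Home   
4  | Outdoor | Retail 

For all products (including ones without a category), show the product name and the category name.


LEFT JOIN keeps every row from products (the left table); where category_id has no match in categories, the category columns become NULL. Walk through each product:
  - product 1 (Tablet): category_id=NULL, no match -> kept with NULL
  - product 2 (Router): category_id=2 -> matches Books
  - product 3 (Monitor): category_id=3 -> matches Toys
  - product 4 (Phone): category_id=3 -> matches Toys
  - product 5 (Chair): category_id=2 -> matches Books
  - product 6 (Pen): category_id=4 -> matches Outdoor
  - product 7 (Laptop): category_id=1 -> matches Sports
  - product 8 (Mouse): category_id=2 -> matches Books
All 8 rows appear; 1 has NULL category.

SQL:
SELECT a.name, b.name AS category
FROM products a
LEFT JOIN categories b ON a.category_id = b.id

Result:
name    | category
--------+---------
Tablet  | NULL    
Router  | Books   
Monitor | Toys    
Phone   | Toys    
Chair   | Books   
Pen     | Outdoor 
Laptop  | Sports  
Mouse   | Books   


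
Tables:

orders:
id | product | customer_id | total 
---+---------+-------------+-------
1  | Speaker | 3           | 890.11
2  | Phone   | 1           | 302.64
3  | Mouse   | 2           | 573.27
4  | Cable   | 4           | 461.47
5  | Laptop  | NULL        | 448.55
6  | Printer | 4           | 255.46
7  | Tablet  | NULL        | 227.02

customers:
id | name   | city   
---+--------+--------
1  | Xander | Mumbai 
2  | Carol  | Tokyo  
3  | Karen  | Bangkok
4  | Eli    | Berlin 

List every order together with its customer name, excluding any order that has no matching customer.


INNER JOIN keeps only orders rows whose customer_id matches an id in customers. Walk through each order:
  - order 1 (Speaker): customer_id=3 -> matches Karen
  - order 2 (Phone): customer_id=1 -> matches Xander
  - order 3 (Mouse): customer_id=2 -> matches Carol
  - order 4 (Cable): customer_id=4 -> matches Eli
  - order 5 (Laptop): customer_id=NULL, no match -> dropped
  - order 6 (Printer): customer_id=4 -> matches Eli
  - order 7 (Tablet): customer_id=NULL, no match -> dropped
So 2 of 7 rows are dropped.

SQL:
SELECT a.product, b.name AS customer
FROM orders a
INNER JOIN customers b ON a.customer_id = b.id

Result:
product | customer
--------+---------
Speaker | Karen   
Phone   | Xander  
Mouse   | Carol   
Cable   | Eli     
Printer | Eli     


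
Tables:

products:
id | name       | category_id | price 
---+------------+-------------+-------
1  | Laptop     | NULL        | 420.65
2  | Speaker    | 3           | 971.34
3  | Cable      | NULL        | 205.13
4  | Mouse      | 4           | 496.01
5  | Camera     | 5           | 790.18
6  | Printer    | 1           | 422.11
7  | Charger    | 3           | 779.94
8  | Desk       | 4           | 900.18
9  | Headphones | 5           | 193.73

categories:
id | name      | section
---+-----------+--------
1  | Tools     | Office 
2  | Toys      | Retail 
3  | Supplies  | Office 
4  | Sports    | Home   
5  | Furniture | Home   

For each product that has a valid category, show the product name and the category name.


INNER JOIN keeps only products rows whose category_id matches an id in categories. Walk through each product:
  - product 1 (Laptop): category_id=NULL, no match -> dropped
  - product 2 (Speaker): category_id=3 -> matches Supplies
  - product 3 (Cable): category_id=NULL, no match -> dropped
  - product 4 (Mouse): category_id=4 -> matches Sports
  - product 5 (Camera): category_id=5 -> matches Furniture
  - product 6 (Printer): category_id=1 -> matches Tools
  - product 7 (Charger): category_id=3 -> matches Supplies
  - product 8 (Desk): category_id=4 -> matches Sports
  - product 9 (Headphones): category_id=5 -> matches Furniture
So 2 of 9 rows are dropped.

SQL:
SELECT a.name, b.name AS category
FROM products a
INNER JOIN categories b ON a.category_id = b.id

Result:
name       | category 
-----------+----------
Speaker    | Supplies 
Mouse      | Sports   
Camera     | Furniture
Printer    | Tools    
Charger    | Supplies 
Desk       | Sports   
Headphones | Furniture


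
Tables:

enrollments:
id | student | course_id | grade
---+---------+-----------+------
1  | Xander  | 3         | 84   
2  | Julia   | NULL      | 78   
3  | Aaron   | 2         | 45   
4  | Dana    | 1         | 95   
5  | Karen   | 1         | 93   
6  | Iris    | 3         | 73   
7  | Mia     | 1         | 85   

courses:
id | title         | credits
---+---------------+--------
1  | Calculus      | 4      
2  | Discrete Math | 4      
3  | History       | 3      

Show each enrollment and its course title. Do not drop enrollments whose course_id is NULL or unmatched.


LEFT JOIN keeps every row from enrollments (the left table); where course_id has no match in courses, the course columns become NULL. Walk through each enrollment:
  - enrollment 1 (Xander): course_id=3 -> matches History
  - enrollment 2 (Julia): course_id=NULL, no match -> kept with NULL
  - enrollment 3 (Aaron): course_id=2 -> matches Discrete Math
  - enrollment 4 (Dana): course_id=1 -> matches Calculus
  - enrollment 5 (Karen): course_id=1 -> matches Calculus
  - enrollment 6 (Iris): course_id=3 -> matches History
  - enrollment 7 (Mia): course_id=1 -> matches Calculus
All 7 rows appear; 1 has NULL course.

SQL:
SELECT a.student, b.title AS course
FROM enrollments a
LEFT JOIN courses b ON a.course_id = b.id

Result:
student | course       
--------+--------------
Xander  | History      
Julia   | NULL         
Aaron   | Discrete Math
Dana    | Calculus     
Karen   | Calculus     
Iris    | History      
Mia     | Calculus     


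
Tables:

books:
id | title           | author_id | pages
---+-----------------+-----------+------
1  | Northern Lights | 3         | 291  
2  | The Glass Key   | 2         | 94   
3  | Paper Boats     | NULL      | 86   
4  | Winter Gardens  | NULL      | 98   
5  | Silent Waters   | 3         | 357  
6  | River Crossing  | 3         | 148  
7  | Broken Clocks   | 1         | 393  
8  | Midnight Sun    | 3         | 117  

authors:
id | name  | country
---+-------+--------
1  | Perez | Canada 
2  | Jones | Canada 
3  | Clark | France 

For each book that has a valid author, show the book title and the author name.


INNER JOIN keeps only books rows whose author_id matches an id in authors. Walk through each book:
  - book 1 (Northern Lights): author_id=3 -> matches Clark
  - book 2 (The Glass Key): author_id=2 -> matches Jones
  - book 3 (Paper Boats): author_id=NULL, no match -> dropped
  - book 4 (Winter Gardens): author_id=NULL, no match -> dropped
  - book 5 (Silent Waters): author_id=3 -> matches Clark
  - book 6 (River Crossing): author_id=3 -> matches Clark
  - book 7 (Broken Clocks): author_id=1 -> matches Perez
  - book 8 (Midnight Sun): author_id=3 -> matches Clark
So 2 of 8 rows are dropped.

SQL:
SELECT a.title, b.name AS author
FROM books a
INNER JOIN authors b ON a.author_id = b.id

Result:
title           | author
----------------+-------
Northern Lights | Clark 
The Glass Key   | Jones 
Silent Waters   | Clark 
River Crossing  | Clark 
Broken Clocks   | Perez 
Midnight Sun    | Clark 


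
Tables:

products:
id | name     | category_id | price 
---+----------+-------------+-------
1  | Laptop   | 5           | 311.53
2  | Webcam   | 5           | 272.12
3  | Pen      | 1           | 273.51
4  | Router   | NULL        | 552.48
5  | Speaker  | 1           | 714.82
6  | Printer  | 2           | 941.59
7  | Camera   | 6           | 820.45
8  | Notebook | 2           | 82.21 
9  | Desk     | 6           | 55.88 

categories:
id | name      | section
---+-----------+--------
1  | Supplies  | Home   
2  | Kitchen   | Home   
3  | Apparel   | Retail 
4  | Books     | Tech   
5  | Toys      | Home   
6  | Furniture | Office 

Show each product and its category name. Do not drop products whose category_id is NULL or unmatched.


LEFT JOIN keeps every row from products (the left table); where category_id has no match in categories, the category columns become NULL. Walk through each product:
  - product 1 (Laptop): category_id=5 -> matches Toys
  - product 2 (Webcam): category_id=5 -> matches Toys
  - product 3 (Pen): category_id=1 -> matches Supplies
  - product 4 (Router): category_id=NULL, no match -> kept with NULL
  - product 5 (Speaker): category_id=1 -> matches Supplies
  - product 6 (Printer): category_id=2 -> matches Kitchen
  - product 7 (Camera): category_id=6 -> matches Furniture
  - product 8 (Notebook): category_id=2 -> matches Kitchen
  - product 9 (Desk): category_id=6 -> matches Furniture
All 9 rows appear; 1 has NULL category.

SQL:
SELECT a.name, b.name AS category
FROM products a
LEFT JOIN categories b ON a.category_id = b.id

Result:
name     | category 
---------+----------
Laptop   | Toys     
Webcam   | Toys     
Pen      | Supplies 
Router   | NULL     
Speaker  | Supplies 
Printer  | Kitchen  
Camera   | Furniture
Notebook | Kitchen  
Desk     | Furniture
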